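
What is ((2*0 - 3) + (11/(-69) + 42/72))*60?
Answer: -3555/23 ≈ -154.57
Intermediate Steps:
((2*0 - 3) + (11/(-69) + 42/72))*60 = ((0 - 3) + (11*(-1/69) + 42*(1/72)))*60 = (-3 + (-11/69 + 7/12))*60 = (-3 + 39/92)*60 = -237/92*60 = -3555/23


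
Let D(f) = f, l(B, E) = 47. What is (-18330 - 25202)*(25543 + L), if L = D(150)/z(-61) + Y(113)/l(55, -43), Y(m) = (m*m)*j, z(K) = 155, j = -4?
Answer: -1551228212060/1457 ≈ -1.0647e+9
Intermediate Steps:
Y(m) = -4*m**2 (Y(m) = (m*m)*(-4) = m**2*(-4) = -4*m**2)
L = -1581946/1457 (L = 150/155 - 4*113**2/47 = 150*(1/155) - 4*12769*(1/47) = 30/31 - 51076*1/47 = 30/31 - 51076/47 = -1581946/1457 ≈ -1085.8)
(-18330 - 25202)*(25543 + L) = (-18330 - 25202)*(25543 - 1581946/1457) = -43532*35634205/1457 = -1551228212060/1457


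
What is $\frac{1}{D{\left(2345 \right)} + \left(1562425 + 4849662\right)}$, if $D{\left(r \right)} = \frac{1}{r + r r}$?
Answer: $\frac{5501370}{35275263059191} \approx 1.5596 \cdot 10^{-7}$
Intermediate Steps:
$D{\left(r \right)} = \frac{1}{r + r^{2}}$
$\frac{1}{D{\left(2345 \right)} + \left(1562425 + 4849662\right)} = \frac{1}{\frac{1}{2345 \left(1 + 2345\right)} + \left(1562425 + 4849662\right)} = \frac{1}{\frac{1}{2345 \cdot 2346} + 6412087} = \frac{1}{\frac{1}{2345} \cdot \frac{1}{2346} + 6412087} = \frac{1}{\frac{1}{5501370} + 6412087} = \frac{1}{\frac{35275263059191}{5501370}} = \frac{5501370}{35275263059191}$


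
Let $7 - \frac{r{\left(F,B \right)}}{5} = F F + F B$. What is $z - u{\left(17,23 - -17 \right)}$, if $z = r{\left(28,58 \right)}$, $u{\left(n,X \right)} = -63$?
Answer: $-11942$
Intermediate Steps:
$r{\left(F,B \right)} = 35 - 5 F^{2} - 5 B F$ ($r{\left(F,B \right)} = 35 - 5 \left(F F + F B\right) = 35 - 5 \left(F^{2} + B F\right) = 35 - \left(5 F^{2} + 5 B F\right) = 35 - 5 F^{2} - 5 B F$)
$z = -12005$ ($z = 35 - 5 \cdot 28^{2} - 290 \cdot 28 = 35 - 3920 - 8120 = -12005$)
$z - u{\left(17,23 - -17 \right)} = -12005 - -63 = -12005 + 63 = -11942$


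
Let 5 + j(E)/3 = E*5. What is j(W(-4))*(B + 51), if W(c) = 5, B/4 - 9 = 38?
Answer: 14340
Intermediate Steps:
B = 188 (B = 36 + 4*38 = 36 + 152 = 188)
j(E) = -15 + 15*E (j(E) = -15 + 3*(E*5) = -15 + 3*(5*E) = -15 + 15*E)
j(W(-4))*(B + 51) = (-15 + 15*5)*(188 + 51) = (-15 + 75)*239 = 60*239 = 14340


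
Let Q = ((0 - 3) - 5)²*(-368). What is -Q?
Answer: 23552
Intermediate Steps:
Q = -23552 (Q = (-3 - 5)²*(-368) = (-8)²*(-368) = 64*(-368) = -23552)
-Q = -1*(-23552) = 23552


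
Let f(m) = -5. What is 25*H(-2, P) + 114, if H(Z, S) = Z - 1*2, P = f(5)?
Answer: 14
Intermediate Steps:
P = -5
H(Z, S) = -2 + Z (H(Z, S) = Z - 2 = -2 + Z)
25*H(-2, P) + 114 = 25*(-2 - 2) + 114 = 25*(-4) + 114 = -100 + 114 = 14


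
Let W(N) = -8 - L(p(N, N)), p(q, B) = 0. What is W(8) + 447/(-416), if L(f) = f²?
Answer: -3775/416 ≈ -9.0745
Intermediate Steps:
W(N) = -8 (W(N) = -8 - 1*0² = -8 - 1*0 = -8 + 0 = -8)
W(8) + 447/(-416) = -8 + 447/(-416) = -8 + 447*(-1/416) = -8 - 447/416 = -3775/416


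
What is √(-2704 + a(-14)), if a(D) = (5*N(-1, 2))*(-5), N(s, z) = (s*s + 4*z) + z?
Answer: 3*I*√331 ≈ 54.58*I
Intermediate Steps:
N(s, z) = s² + 5*z (N(s, z) = (s² + 4*z) + z = s² + 5*z)
a(D) = -275 (a(D) = (5*((-1)² + 5*2))*(-5) = (5*(1 + 10))*(-5) = (5*11)*(-5) = 55*(-5) = -275)
√(-2704 + a(-14)) = √(-2704 - 275) = √(-2979) = 3*I*√331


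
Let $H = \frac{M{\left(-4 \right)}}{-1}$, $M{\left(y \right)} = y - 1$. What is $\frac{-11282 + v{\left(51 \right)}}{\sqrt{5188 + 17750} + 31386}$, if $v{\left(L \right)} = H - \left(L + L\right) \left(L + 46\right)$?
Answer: $- \frac{110745501}{164176343} + \frac{7057 \sqrt{22938}}{328352686} \approx -0.6713$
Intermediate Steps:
$M{\left(y \right)} = -1 + y$ ($M{\left(y \right)} = y - 1 = -1 + y$)
$H = 5$ ($H = \frac{-1 - 4}{-1} = \left(-5\right) \left(-1\right) = 5$)
$v{\left(L \right)} = 5 - 2 L \left(46 + L\right)$ ($v{\left(L \right)} = 5 - \left(L + L\right) \left(L + 46\right) = 5 - 2 L \left(46 + L\right)$)
$\frac{-11282 + v{\left(51 \right)}}{\sqrt{5188 + 17750} + 31386} = \frac{-11282 - \left(4687 + 5202\right)}{\sqrt{5188 + 17750} + 31386} = \frac{-11282 - 9889}{\sqrt{22938} + 31386} = \frac{-11282 - 9889}{31386 + \sqrt{22938}} = - \frac{21171}{31386 + \sqrt{22938}}$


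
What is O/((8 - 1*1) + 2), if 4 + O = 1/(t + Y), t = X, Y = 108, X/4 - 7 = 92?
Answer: -2015/4536 ≈ -0.44422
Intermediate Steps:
X = 396 (X = 28 + 4*92 = 28 + 368 = 396)
t = 396
O = -2015/504 (O = -4 + 1/(396 + 108) = -4 + 1/504 = -2015/504 ≈ -3.9980)
O/((8 - 1*1) + 2) = -2015/504/((8 - 1*1) + 2) = -2015/504/((8 - 1) + 2) = -2015/504/(7 + 2) = -2015/504/9 = (⅑)*(-2015/504) = -2015/4536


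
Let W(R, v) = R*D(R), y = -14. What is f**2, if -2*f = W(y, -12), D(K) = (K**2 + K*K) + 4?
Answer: 7683984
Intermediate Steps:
D(K) = 4 + 2*K**2 (D(K) = (K**2 + K**2) + 4 = 2*K**2 + 4 = 4 + 2*K**2)
W(R, v) = R*(4 + 2*R**2)
f = 2772 (f = -(-14)*(2 + (-14)**2) = -(-14)*(2 + 196) = -(-14)*198 = -1/2*(-5544) = 2772)
f**2 = 2772**2 = 7683984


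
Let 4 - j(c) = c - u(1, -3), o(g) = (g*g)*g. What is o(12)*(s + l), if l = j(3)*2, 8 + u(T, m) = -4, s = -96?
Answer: -203904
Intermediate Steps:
u(T, m) = -12 (u(T, m) = -8 - 4 = -12)
o(g) = g**3 (o(g) = g**2*g = g**3)
j(c) = -8 - c (j(c) = 4 - (c - 1*(-12)) = 4 - (c + 12) = 4 - (12 + c) = 4 + (-12 - c) = -8 - c)
l = -22 (l = (-8 - 1*3)*2 = (-8 - 3)*2 = -11*2 = -22)
o(12)*(s + l) = 12**3*(-96 - 22) = 1728*(-118) = -203904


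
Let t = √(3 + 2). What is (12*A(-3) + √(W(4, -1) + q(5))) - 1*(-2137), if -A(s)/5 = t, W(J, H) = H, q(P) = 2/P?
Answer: 2137 - 60*√5 + I*√15/5 ≈ 2002.8 + 0.7746*I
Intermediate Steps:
t = √5 ≈ 2.2361
A(s) = -5*√5
(12*A(-3) + √(W(4, -1) + q(5))) - 1*(-2137) = (12*(-5*√5) + √(-1 + 2/5)) - 1*(-2137) = (-60*√5 + √(-1 + 2*(⅕))) + 2137 = (-60*√5 + √(-1 + ⅖)) + 2137 = (-60*√5 + √(-⅗)) + 2137 = (-60*√5 + I*√15/5) + 2137 = 2137 - 60*√5 + I*√15/5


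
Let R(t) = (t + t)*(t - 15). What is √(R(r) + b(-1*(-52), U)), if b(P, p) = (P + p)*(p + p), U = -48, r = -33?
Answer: 4*√174 ≈ 52.764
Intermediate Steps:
R(t) = 2*t*(-15 + t) (R(t) = (2*t)*(-15 + t) = 2*t*(-15 + t))
b(P, p) = 2*p*(P + p) (b(P, p) = (P + p)*(2*p) = 2*p*(P + p))
√(R(r) + b(-1*(-52), U)) = √(2*(-33)*(-15 - 33) + 2*(-48)*(-1*(-52) - 48)) = √(2*(-33)*(-48) + 2*(-48)*(52 - 48)) = √(3168 + 2*(-48)*4) = √(3168 - 384) = √2784 = 4*√174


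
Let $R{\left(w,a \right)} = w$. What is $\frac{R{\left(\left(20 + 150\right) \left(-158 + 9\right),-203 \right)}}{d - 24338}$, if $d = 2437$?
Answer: $\frac{25330}{21901} \approx 1.1566$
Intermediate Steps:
$\frac{R{\left(\left(20 + 150\right) \left(-158 + 9\right),-203 \right)}}{d - 24338} = \frac{\left(20 + 150\right) \left(-158 + 9\right)}{2437 - 24338} = \frac{170 \left(-149\right)}{-21901} = \left(-25330\right) \left(- \frac{1}{21901}\right) = \frac{25330}{21901}$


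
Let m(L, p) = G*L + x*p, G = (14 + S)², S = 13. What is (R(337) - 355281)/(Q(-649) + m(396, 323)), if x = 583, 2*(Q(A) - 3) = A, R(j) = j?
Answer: -709888/953343 ≈ -0.74463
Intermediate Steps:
G = 729 (G = (14 + 13)² = 27² = 729)
Q(A) = 3 + A/2
m(L, p) = 583*p + 729*L (m(L, p) = 729*L + 583*p = 583*p + 729*L)
(R(337) - 355281)/(Q(-649) + m(396, 323)) = (337 - 355281)/((3 + (½)*(-649)) + (583*323 + 729*396)) = -354944/((3 - 649/2) + (188309 + 288684)) = -354944/(-643/2 + 476993) = -354944/953343/2 = -354944*2/953343 = -709888/953343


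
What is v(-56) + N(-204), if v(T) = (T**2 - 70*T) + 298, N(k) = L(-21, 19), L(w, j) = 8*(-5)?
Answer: 7314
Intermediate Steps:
L(w, j) = -40
N(k) = -40
v(T) = 298 + T**2 - 70*T
v(-56) + N(-204) = (298 + (-56)**2 - 70*(-56)) - 40 = (298 + 3136 + 3920) - 40 = 7354 - 40 = 7314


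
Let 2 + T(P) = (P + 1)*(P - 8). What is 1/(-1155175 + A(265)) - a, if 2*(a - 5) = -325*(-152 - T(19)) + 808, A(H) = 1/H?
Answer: -18530751253981/306121374 ≈ -60534.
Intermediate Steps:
T(P) = -2 + (1 + P)*(-8 + P) (T(P) = -2 + (P + 1)*(P - 8) = -2 + (1 + P)*(-8 + P))
a = 60534 (a = 5 + (-325*(-152 - (-10 + 19² - 7*19)) + 808)/2 = 5 + (-325*(-152 - (-10 + 361 - 133)) + 808)/2 = 5 + (-325*(-152 - 1*218) + 808)/2 = 5 + (-325*(-152 - 218) + 808)/2 = 5 + (-325*(-370) + 808)/2 = 5 + (120250 + 808)/2 = 5 + (½)*121058 = 5 + 60529 = 60534)
1/(-1155175 + A(265)) - a = 1/(-1155175 + 1/265) - 1*60534 = 1/(-1155175 + 1/265) - 60534 = 1/(-306121374/265) - 60534 = -265/306121374 - 60534 = -18530751253981/306121374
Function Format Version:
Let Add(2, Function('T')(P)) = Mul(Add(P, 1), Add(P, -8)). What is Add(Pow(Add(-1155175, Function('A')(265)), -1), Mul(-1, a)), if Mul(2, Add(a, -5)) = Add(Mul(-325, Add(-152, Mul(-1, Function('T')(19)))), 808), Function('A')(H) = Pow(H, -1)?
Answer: Rational(-18530751253981, 306121374) ≈ -60534.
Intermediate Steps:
Function('T')(P) = Add(-2, Mul(Add(1, P), Add(-8, P))) (Function('T')(P) = Add(-2, Mul(Add(P, 1), Add(P, -8))) = Add(-2, Mul(Add(1, P), Add(-8, P))))
a = 60534 (a = Add(5, Mul(Rational(1, 2), Add(Mul(-325, Add(-152, Mul(-1, Add(-10, Pow(19, 2), Mul(-7, 19))))), 808))) = Add(5, Mul(Rational(1, 2), Add(Mul(-325, Add(-152, Mul(-1, Add(-10, 361, -133)))), 808))) = Add(5, Mul(Rational(1, 2), Add(Mul(-325, Add(-152, Mul(-1, 218))), 808))) = Add(5, Mul(Rational(1, 2), Add(Mul(-325, Add(-152, -218)), 808))) = Add(5, Mul(Rational(1, 2), Add(Mul(-325, -370), 808))) = Add(5, Mul(Rational(1, 2), Add(120250, 808))) = Add(5, Mul(Rational(1, 2), 121058)) = Add(5, 60529) = 60534)
Add(Pow(Add(-1155175, Function('A')(265)), -1), Mul(-1, a)) = Add(Pow(Add(-1155175, Pow(265, -1)), -1), Mul(-1, 60534)) = Add(Pow(Add(-1155175, Rational(1, 265)), -1), -60534) = Add(Pow(Rational(-306121374, 265), -1), -60534) = Add(Rational(-265, 306121374), -60534) = Rational(-18530751253981, 306121374)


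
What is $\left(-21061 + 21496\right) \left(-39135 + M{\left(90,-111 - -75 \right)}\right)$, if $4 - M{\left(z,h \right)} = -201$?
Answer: $-16934550$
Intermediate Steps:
$M{\left(z,h \right)} = 205$ ($M{\left(z,h \right)} = 4 - -201 = 4 + 201 = 205$)
$\left(-21061 + 21496\right) \left(-39135 + M{\left(90,-111 - -75 \right)}\right) = \left(-21061 + 21496\right) \left(-39135 + 205\right) = 435 \left(-38930\right) = -16934550$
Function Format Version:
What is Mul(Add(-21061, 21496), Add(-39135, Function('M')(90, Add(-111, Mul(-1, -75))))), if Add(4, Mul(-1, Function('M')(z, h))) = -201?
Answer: -16934550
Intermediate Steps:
Function('M')(z, h) = 205 (Function('M')(z, h) = Add(4, Mul(-1, -201)) = Add(4, 201) = 205)
Mul(Add(-21061, 21496), Add(-39135, Function('M')(90, Add(-111, Mul(-1, -75))))) = Mul(Add(-21061, 21496), Add(-39135, 205)) = Mul(435, -38930) = -16934550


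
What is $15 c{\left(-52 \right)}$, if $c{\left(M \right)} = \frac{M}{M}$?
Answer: $15$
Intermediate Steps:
$c{\left(M \right)} = 1$
$15 c{\left(-52 \right)} = 15 \cdot 1 = 15$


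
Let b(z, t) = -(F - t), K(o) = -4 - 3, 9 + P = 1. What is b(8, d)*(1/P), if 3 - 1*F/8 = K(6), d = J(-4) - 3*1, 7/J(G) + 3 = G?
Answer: 21/2 ≈ 10.500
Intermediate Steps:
P = -8 (P = -9 + 1 = -8)
J(G) = 7/(-3 + G)
d = -4 (d = 7/(-3 - 4) - 3*1 = 7/(-7) - 3 = 7*(-1/7) - 3 = -1 - 3 = -4)
K(o) = -7
F = 80 (F = 24 - 8*(-7) = 24 + 56 = 80)
b(z, t) = -80 + t (b(z, t) = -(80 - t) = -80 + t)
b(8, d)*(1/P) = (-80 - 4)*(1/(-8)) = -84*(-1)/8 = -84*(-1/8) = 21/2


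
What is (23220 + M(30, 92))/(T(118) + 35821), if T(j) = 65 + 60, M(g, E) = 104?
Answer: 11662/17973 ≈ 0.64886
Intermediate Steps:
T(j) = 125
(23220 + M(30, 92))/(T(118) + 35821) = (23220 + 104)/(125 + 35821) = 23324/35946 = 23324*(1/35946) = 11662/17973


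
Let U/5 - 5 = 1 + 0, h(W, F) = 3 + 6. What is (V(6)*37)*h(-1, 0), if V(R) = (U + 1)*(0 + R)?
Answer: 61938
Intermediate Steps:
h(W, F) = 9
U = 30 (U = 25 + 5*(1 + 0) = 25 + 5*1 = 25 + 5 = 30)
V(R) = 31*R (V(R) = (30 + 1)*(0 + R) = 31*R)
(V(6)*37)*h(-1, 0) = ((31*6)*37)*9 = (186*37)*9 = 6882*9 = 61938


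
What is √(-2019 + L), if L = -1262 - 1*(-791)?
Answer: I*√2490 ≈ 49.9*I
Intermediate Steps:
L = -471 (L = -1262 + 791 = -471)
√(-2019 + L) = √(-2019 - 471) = √(-2490) = I*√2490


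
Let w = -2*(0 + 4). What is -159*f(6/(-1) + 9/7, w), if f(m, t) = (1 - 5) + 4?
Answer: 0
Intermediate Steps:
w = -8 (w = -2*4 = -8)
f(m, t) = 0 (f(m, t) = -4 + 4 = 0)
-159*f(6/(-1) + 9/7, w) = -159*0 = 0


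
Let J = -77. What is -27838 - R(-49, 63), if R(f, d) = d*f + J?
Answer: -24674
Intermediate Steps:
R(f, d) = -77 + d*f (R(f, d) = d*f - 77 = -77 + d*f)
-27838 - R(-49, 63) = -27838 - (-77 + 63*(-49)) = -27838 - (-77 - 3087) = -27838 - 1*(-3164) = -27838 + 3164 = -24674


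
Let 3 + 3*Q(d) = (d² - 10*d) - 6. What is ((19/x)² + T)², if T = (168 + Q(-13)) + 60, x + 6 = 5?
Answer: 4231249/9 ≈ 4.7014e+5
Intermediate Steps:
x = -1 (x = -6 + 5 = -1)
Q(d) = -3 - 10*d/3 + d²/3 (Q(d) = -1 + ((d² - 10*d) - 6)/3 = -1 + (-6 + d² - 10*d)/3 = -1 + (-2 - 10*d/3 + d²/3) = -3 - 10*d/3 + d²/3)
T = 974/3 (T = (168 + (-3 - 10/3*(-13) + (⅓)*(-13)²)) + 60 = (168 + (-3 + 130/3 + (⅓)*169)) + 60 = (168 + (-3 + 130/3 + 169/3)) + 60 = (168 + 290/3) + 60 = 794/3 + 60 = 974/3 ≈ 324.67)
((19/x)² + T)² = ((19/(-1))² + 974/3)² = ((19*(-1))² + 974/3)² = ((-19)² + 974/3)² = (361 + 974/3)² = (2057/3)² = 4231249/9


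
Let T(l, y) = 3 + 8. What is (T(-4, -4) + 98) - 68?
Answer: 41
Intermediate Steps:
T(l, y) = 11
(T(-4, -4) + 98) - 68 = (11 + 98) - 68 = 109 - 68 = 41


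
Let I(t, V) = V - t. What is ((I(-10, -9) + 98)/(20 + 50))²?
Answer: 9801/4900 ≈ 2.0002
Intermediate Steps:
((I(-10, -9) + 98)/(20 + 50))² = (((-9 - 1*(-10)) + 98)/(20 + 50))² = (((-9 + 10) + 98)/70)² = ((1 + 98)*(1/70))² = (99*(1/70))² = (99/70)² = 9801/4900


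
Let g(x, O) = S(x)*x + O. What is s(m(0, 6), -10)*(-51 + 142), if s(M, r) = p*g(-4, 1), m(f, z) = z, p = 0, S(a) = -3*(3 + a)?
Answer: 0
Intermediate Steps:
S(a) = -9 - 3*a
g(x, O) = O + x*(-9 - 3*x) (g(x, O) = (-9 - 3*x)*x + O = x*(-9 - 3*x) + O = O + x*(-9 - 3*x))
s(M, r) = 0 (s(M, r) = 0*(1 - 3*(-4)*(3 - 4)) = 0*(1 - 3*(-4)*(-1)) = 0*(1 - 12) = 0*(-11) = 0)
s(m(0, 6), -10)*(-51 + 142) = 0*(-51 + 142) = 0*91 = 0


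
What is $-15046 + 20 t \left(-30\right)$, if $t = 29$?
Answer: $-32446$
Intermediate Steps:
$-15046 + 20 t \left(-30\right) = -15046 + 20 \cdot 29 \left(-30\right) = -15046 + 580 \left(-30\right) = -15046 - 17400 = -32446$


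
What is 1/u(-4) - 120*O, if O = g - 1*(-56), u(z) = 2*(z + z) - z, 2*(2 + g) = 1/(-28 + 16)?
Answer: -77701/12 ≈ -6475.1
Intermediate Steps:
g = -49/24 (g = -2 + 1/(2*(-28 + 16)) = -2 + (1/2)/(-12) = -2 + (1/2)*(-1/12) = -2 - 1/24 = -49/24 ≈ -2.0417)
u(z) = 3*z (u(z) = 2*(2*z) - z = 4*z - z = 3*z)
O = 1295/24 (O = -49/24 - 1*(-56) = -49/24 + 56 = 1295/24 ≈ 53.958)
1/u(-4) - 120*O = 1/(3*(-4)) - 120*1295/24 = 1/(-12) - 6475 = -1/12 - 6475 = -77701/12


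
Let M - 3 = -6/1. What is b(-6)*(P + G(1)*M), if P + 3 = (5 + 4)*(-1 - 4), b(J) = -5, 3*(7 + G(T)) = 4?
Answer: 155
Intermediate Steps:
G(T) = -17/3 (G(T) = -7 + (⅓)*4 = -7 + 4/3 = -17/3)
M = -3 (M = 3 - 6/1 = 3 - 6*1 = 3 - 6 = -3)
P = -48 (P = -3 + (5 + 4)*(-1 - 4) = -3 + 9*(-5) = -3 - 45 = -48)
b(-6)*(P + G(1)*M) = -5*(-48 - 17/3*(-3)) = -5*(-48 + 17) = -5*(-31) = 155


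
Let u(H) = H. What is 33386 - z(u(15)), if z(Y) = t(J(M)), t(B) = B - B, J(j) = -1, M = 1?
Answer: 33386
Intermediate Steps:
t(B) = 0
z(Y) = 0
33386 - z(u(15)) = 33386 - 1*0 = 33386 + 0 = 33386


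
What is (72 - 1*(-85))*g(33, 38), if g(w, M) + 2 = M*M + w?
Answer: 231575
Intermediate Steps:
g(w, M) = -2 + w + M² (g(w, M) = -2 + (M*M + w) = -2 + (M² + w) = -2 + (w + M²) = -2 + w + M²)
(72 - 1*(-85))*g(33, 38) = (72 - 1*(-85))*(-2 + 33 + 38²) = (72 + 85)*(-2 + 33 + 1444) = 157*1475 = 231575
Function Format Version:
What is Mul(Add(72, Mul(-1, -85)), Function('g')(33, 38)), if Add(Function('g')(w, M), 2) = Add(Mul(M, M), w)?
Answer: 231575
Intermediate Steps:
Function('g')(w, M) = Add(-2, w, Pow(M, 2)) (Function('g')(w, M) = Add(-2, Add(Mul(M, M), w)) = Add(-2, Add(Pow(M, 2), w)) = Add(-2, Add(w, Pow(M, 2))) = Add(-2, w, Pow(M, 2)))
Mul(Add(72, Mul(-1, -85)), Function('g')(33, 38)) = Mul(Add(72, Mul(-1, -85)), Add(-2, 33, Pow(38, 2))) = Mul(Add(72, 85), Add(-2, 33, 1444)) = Mul(157, 1475) = 231575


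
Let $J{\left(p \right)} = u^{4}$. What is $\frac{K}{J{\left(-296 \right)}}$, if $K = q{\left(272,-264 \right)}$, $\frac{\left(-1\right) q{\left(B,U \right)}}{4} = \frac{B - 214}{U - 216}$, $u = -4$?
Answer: $\frac{29}{15360} \approx 0.001888$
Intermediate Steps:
$J{\left(p \right)} = 256$ ($J{\left(p \right)} = \left(-4\right)^{4} = 256$)
$q{\left(B,U \right)} = - \frac{4 \left(-214 + B\right)}{-216 + U}$ ($q{\left(B,U \right)} = - 4 \frac{B - 214}{U - 216} = - 4 \frac{-214 + B}{-216 + U} = - \frac{4 \left(-214 + B\right)}{-216 + U}$)
$K = \frac{29}{60}$ ($K = \frac{4 \left(214 - 272\right)}{-216 - 264} = \frac{4 \left(214 - 272\right)}{-480} = 4 \left(- \frac{1}{480}\right) \left(-58\right) = \frac{29}{60} \approx 0.48333$)
$\frac{K}{J{\left(-296 \right)}} = \frac{29}{60 \cdot 256} = \frac{29}{60} \cdot \frac{1}{256} = \frac{29}{15360}$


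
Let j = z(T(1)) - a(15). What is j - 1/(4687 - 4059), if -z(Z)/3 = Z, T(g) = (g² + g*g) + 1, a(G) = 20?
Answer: -18213/628 ≈ -29.002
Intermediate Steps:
T(g) = 1 + 2*g² (T(g) = (g² + g²) + 1 = 2*g² + 1 = 1 + 2*g²)
z(Z) = -3*Z
j = -29 (j = -3*(1 + 2*1²) - 1*20 = -3*(1 + 2*1) - 20 = -3*(1 + 2) - 20 = -3*3 - 20 = -9 - 20 = -29)
j - 1/(4687 - 4059) = -29 - 1/(4687 - 4059) = -29 - 1/628 = -18213/628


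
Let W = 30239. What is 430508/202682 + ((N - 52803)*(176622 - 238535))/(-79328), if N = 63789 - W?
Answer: -120782509966937/8039178848 ≈ -15024.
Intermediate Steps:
N = 33550 (N = 63789 - 1*30239 = 63789 - 30239 = 33550)
430508/202682 + ((N - 52803)*(176622 - 238535))/(-79328) = 430508/202682 + ((33550 - 52803)*(176622 - 238535))/(-79328) = 430508*(1/202682) - 19253*(-61913)*(-1/79328) = 215254/101341 + 1192010989*(-1/79328) = 215254/101341 - 1192010989/79328 = -120782509966937/8039178848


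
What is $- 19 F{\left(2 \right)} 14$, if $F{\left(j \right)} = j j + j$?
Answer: $-1596$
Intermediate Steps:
$F{\left(j \right)} = j + j^{2}$ ($F{\left(j \right)} = j^{2} + j = j + j^{2}$)
$- 19 F{\left(2 \right)} 14 = - 19 \cdot 2 \left(1 + 2\right) 14 = - 19 \cdot 2 \cdot 3 \cdot 14 = \left(-19\right) 6 \cdot 14 = \left(-114\right) 14 = -1596$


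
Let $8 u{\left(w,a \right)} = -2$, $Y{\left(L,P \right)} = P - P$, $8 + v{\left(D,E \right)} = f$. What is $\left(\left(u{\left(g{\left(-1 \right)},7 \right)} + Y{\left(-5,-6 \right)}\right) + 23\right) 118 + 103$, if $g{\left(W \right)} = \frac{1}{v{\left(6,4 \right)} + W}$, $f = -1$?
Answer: $\frac{5575}{2} \approx 2787.5$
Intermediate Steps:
$v{\left(D,E \right)} = -9$ ($v{\left(D,E \right)} = -8 - 1 = -9$)
$g{\left(W \right)} = \frac{1}{-9 + W}$
$Y{\left(L,P \right)} = 0$
$u{\left(w,a \right)} = - \frac{1}{4}$ ($u{\left(w,a \right)} = \frac{1}{8} \left(-2\right) = - \frac{1}{4}$)
$\left(\left(u{\left(g{\left(-1 \right)},7 \right)} + Y{\left(-5,-6 \right)}\right) + 23\right) 118 + 103 = \left(\left(- \frac{1}{4} + 0\right) + 23\right) 118 + 103 = \left(- \frac{1}{4} + 23\right) 118 + 103 = \frac{91}{4} \cdot 118 + 103 = \frac{5369}{2} + 103 = \frac{5575}{2}$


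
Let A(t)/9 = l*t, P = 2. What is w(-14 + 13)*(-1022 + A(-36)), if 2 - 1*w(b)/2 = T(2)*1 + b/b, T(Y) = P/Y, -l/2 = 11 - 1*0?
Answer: 0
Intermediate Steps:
l = -22 (l = -2*(11 - 1*0) = -2*(11 + 0) = -2*11 = -22)
T(Y) = 2/Y
w(b) = 0 (w(b) = 4 - 2*((2/2)*1 + b/b) = 4 - 2*((2*(1/2))*1 + 1) = 4 - 2*(1*1 + 1) = 4 - 2*(1 + 1) = 4 - 2*2 = 4 - 4 = 0)
A(t) = -198*t (A(t) = 9*(-22*t) = -198*t)
w(-14 + 13)*(-1022 + A(-36)) = 0*(-1022 - 198*(-36)) = 0*(-1022 + 7128) = 0*6106 = 0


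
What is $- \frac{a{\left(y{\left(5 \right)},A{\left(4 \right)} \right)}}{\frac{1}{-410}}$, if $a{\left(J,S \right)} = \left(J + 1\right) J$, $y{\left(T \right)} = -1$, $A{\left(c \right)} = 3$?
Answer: $0$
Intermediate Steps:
$a{\left(J,S \right)} = J \left(1 + J\right)$ ($a{\left(J,S \right)} = \left(1 + J\right) J = J \left(1 + J\right)$)
$- \frac{a{\left(y{\left(5 \right)},A{\left(4 \right)} \right)}}{\frac{1}{-410}} = - \frac{\left(-1\right) \left(1 - 1\right)}{\frac{1}{-410}} = - \frac{\left(-1\right) 0}{- \frac{1}{410}} = - 0 \left(-410\right) = \left(-1\right) 0 = 0$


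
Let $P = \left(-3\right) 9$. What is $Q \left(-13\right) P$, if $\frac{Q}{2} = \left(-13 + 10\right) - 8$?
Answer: $-7722$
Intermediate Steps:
$Q = -22$ ($Q = 2 \left(\left(-13 + 10\right) - 8\right) = 2 \left(-3 - 8\right) = 2 \left(-11\right) = -22$)
$P = -27$
$Q \left(-13\right) P = \left(-22\right) \left(-13\right) \left(-27\right) = 286 \left(-27\right) = -7722$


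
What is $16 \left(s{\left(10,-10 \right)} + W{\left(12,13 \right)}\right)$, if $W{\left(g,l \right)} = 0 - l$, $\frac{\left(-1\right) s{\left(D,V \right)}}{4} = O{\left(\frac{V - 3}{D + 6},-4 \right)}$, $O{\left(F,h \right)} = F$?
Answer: $-156$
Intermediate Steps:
$s{\left(D,V \right)} = - \frac{4 \left(-3 + V\right)}{6 + D}$ ($s{\left(D,V \right)} = - 4 \frac{V - 3}{D + 6} = - 4 \frac{-3 + V}{6 + D} = - \frac{4 \left(-3 + V\right)}{6 + D}$)
$W{\left(g,l \right)} = - l$
$16 \left(s{\left(10,-10 \right)} + W{\left(12,13 \right)}\right) = 16 \left(\frac{4 \left(3 - -10\right)}{6 + 10} - 13\right) = 16 \left(\frac{4 \left(3 + 10\right)}{16} - 13\right) = 16 \left(4 \cdot \frac{1}{16} \cdot 13 - 13\right) = 16 \left(\frac{13}{4} - 13\right) = 16 \left(- \frac{39}{4}\right) = -156$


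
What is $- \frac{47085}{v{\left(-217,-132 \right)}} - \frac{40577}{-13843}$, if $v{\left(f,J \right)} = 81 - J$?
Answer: $- \frac{214384918}{982853} \approx -218.13$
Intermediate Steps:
$- \frac{47085}{v{\left(-217,-132 \right)}} - \frac{40577}{-13843} = - \frac{47085}{81 - -132} - \frac{40577}{-13843} = - \frac{47085}{81 + 132} - - \frac{40577}{13843} = - \frac{47085}{213} + \frac{40577}{13843} = \left(-47085\right) \frac{1}{213} + \frac{40577}{13843} = - \frac{15695}{71} + \frac{40577}{13843} = - \frac{214384918}{982853}$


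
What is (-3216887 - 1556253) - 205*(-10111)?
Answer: -2700385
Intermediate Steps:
(-3216887 - 1556253) - 205*(-10111) = -4773140 + 2072755 = -2700385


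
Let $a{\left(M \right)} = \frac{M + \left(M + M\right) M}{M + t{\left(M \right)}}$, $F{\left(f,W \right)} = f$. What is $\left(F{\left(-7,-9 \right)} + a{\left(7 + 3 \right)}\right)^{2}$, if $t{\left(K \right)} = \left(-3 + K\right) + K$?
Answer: $\frac{49}{81} \approx 0.60494$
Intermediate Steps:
$t{\left(K \right)} = -3 + 2 K$
$a{\left(M \right)} = \frac{M + 2 M^{2}}{-3 + 3 M}$ ($a{\left(M \right)} = \frac{M + \left(M + M\right) M}{M + \left(-3 + 2 M\right)} = \frac{M + 2 M M}{-3 + 3 M} = \frac{M + 2 M^{2}}{-3 + 3 M}$)
$\left(F{\left(-7,-9 \right)} + a{\left(7 + 3 \right)}\right)^{2} = \left(-7 + \frac{\left(7 + 3\right) \left(1 + 2 \left(7 + 3\right)\right)}{3 \left(-1 + \left(7 + 3\right)\right)}\right)^{2} = \left(-7 + \frac{1}{3} \cdot 10 \frac{1}{-1 + 10} \left(1 + 2 \cdot 10\right)\right)^{2} = \left(-7 + \frac{1}{3} \cdot 10 \cdot \frac{1}{9} \left(1 + 20\right)\right)^{2} = \left(-7 + \frac{1}{3} \cdot 10 \cdot \frac{1}{9} \cdot 21\right)^{2} = \left(-7 + \frac{70}{9}\right)^{2} = \left(\frac{7}{9}\right)^{2} = \frac{49}{81}$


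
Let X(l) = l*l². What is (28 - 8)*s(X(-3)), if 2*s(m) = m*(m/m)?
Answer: -270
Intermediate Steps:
X(l) = l³
s(m) = m/2 (s(m) = (m*(m/m))/2 = (m*1)/2 = m/2)
(28 - 8)*s(X(-3)) = (28 - 8)*((½)*(-3)³) = 20*((½)*(-27)) = 20*(-27/2) = -270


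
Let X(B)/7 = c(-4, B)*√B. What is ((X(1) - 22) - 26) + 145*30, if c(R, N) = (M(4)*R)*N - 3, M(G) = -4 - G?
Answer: 4505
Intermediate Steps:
c(R, N) = -3 - 8*N*R (c(R, N) = ((-4 - 1*4)*R)*N - 3 = ((-4 - 4)*R)*N - 3 = (-8*R)*N - 3 = -8*N*R - 3 = -3 - 8*N*R)
X(B) = 7*√B*(-3 + 32*B) (X(B) = 7*((-3 - 8*B*(-4))*√B) = 7*((-3 + 32*B)*√B) = 7*(√B*(-3 + 32*B)) = 7*√B*(-3 + 32*B))
((X(1) - 22) - 26) + 145*30 = ((√1*(-21 + 224*1) - 22) - 26) + 145*30 = ((1*(-21 + 224) - 22) - 26) + 4350 = ((1*203 - 22) - 26) + 4350 = ((203 - 22) - 26) + 4350 = (181 - 26) + 4350 = 155 + 4350 = 4505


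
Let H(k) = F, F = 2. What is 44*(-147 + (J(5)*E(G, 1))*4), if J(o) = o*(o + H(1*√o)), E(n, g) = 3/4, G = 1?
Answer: -1848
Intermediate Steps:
H(k) = 2
E(n, g) = ¾ (E(n, g) = 3*(¼) = ¾)
J(o) = o*(2 + o) (J(o) = o*(o + 2) = o*(2 + o))
44*(-147 + (J(5)*E(G, 1))*4) = 44*(-147 + ((5*(2 + 5))*(¾))*4) = 44*(-147 + ((5*7)*(¾))*4) = 44*(-147 + (35*(¾))*4) = 44*(-147 + (105/4)*4) = 44*(-147 + 105) = 44*(-42) = -1848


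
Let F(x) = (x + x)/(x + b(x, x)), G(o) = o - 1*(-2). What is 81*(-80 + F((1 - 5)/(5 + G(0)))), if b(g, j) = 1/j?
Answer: -418608/65 ≈ -6440.1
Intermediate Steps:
G(o) = 2 + o (G(o) = o + 2 = 2 + o)
F(x) = 2*x/(x + 1/x) (F(x) = (x + x)/(x + 1/x) = (2*x)/(x + 1/x) = 2*x/(x + 1/x))
81*(-80 + F((1 - 5)/(5 + G(0)))) = 81*(-80 + 2*((1 - 5)/(5 + (2 + 0)))²/(1 + ((1 - 5)/(5 + (2 + 0)))²)) = 81*(-80 + 2*(-4/(5 + 2))²/(1 + (-4/(5 + 2))²)) = 81*(-80 + 2*(-4/7)²/(1 + (-4/7)²)) = 81*(-80 + 2*(16/49)/(1 + 16/49)) = 81*(-80 + 2*(16/49)/(65/49)) = 81*(-80 + 2*(16/49)*(49/65)) = 81*(-80 + 32/65) = 81*(-5168/65) = -418608/65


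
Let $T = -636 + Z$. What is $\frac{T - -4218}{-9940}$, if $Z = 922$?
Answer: $- \frac{1126}{2485} \approx -0.45312$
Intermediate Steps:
$T = 286$ ($T = -636 + 922 = 286$)
$\frac{T - -4218}{-9940} = \frac{286 - -4218}{-9940} = \left(286 + 4218\right) \left(- \frac{1}{9940}\right) = 4504 \left(- \frac{1}{9940}\right) = - \frac{1126}{2485}$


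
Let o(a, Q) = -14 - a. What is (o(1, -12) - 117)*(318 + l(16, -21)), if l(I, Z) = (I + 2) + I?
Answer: -46464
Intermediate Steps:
l(I, Z) = 2 + 2*I (l(I, Z) = (2 + I) + I = 2 + 2*I)
(o(1, -12) - 117)*(318 + l(16, -21)) = ((-14 - 1*1) - 117)*(318 + (2 + 2*16)) = ((-14 - 1) - 117)*(318 + (2 + 32)) = (-15 - 117)*(318 + 34) = -132*352 = -46464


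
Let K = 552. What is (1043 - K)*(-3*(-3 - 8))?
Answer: 16203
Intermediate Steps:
(1043 - K)*(-3*(-3 - 8)) = (1043 - 1*552)*(-3*(-3 - 8)) = (1043 - 552)*(-3*(-11)) = 491*33 = 16203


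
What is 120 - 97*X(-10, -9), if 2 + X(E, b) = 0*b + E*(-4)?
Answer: -3566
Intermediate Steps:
X(E, b) = -2 - 4*E (X(E, b) = -2 + (0*b + E*(-4)) = -2 + (0 - 4*E) = -2 - 4*E)
120 - 97*X(-10, -9) = 120 - 97*(-2 - 4*(-10)) = 120 - 97*(-2 + 40) = 120 - 97*38 = 120 - 3686 = -3566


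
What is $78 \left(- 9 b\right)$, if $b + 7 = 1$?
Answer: $4212$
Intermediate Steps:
$b = -6$ ($b = -7 + 1 = -6$)
$78 \left(- 9 b\right) = 78 \left(\left(-9\right) \left(-6\right)\right) = 78 \cdot 54 = 4212$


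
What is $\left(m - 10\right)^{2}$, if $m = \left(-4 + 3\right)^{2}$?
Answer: $81$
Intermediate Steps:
$m = 1$ ($m = \left(-1\right)^{2} = 1$)
$\left(m - 10\right)^{2} = \left(1 - 10\right)^{2} = \left(-9\right)^{2} = 81$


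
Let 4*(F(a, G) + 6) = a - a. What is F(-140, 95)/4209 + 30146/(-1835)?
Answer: -42298508/2574505 ≈ -16.430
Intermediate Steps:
F(a, G) = -6 (F(a, G) = -6 + (a - a)/4 = -6 + (¼)*0 = -6 + 0 = -6)
F(-140, 95)/4209 + 30146/(-1835) = -6/4209 + 30146/(-1835) = -6*1/4209 + 30146*(-1/1835) = -2/1403 - 30146/1835 = -42298508/2574505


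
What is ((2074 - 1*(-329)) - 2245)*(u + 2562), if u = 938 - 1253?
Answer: 355026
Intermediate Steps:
u = -315
((2074 - 1*(-329)) - 2245)*(u + 2562) = ((2074 - 1*(-329)) - 2245)*(-315 + 2562) = ((2074 + 329) - 2245)*2247 = (2403 - 2245)*2247 = 158*2247 = 355026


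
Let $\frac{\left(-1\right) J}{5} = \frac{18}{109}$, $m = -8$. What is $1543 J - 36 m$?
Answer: $- \frac{107478}{109} \approx -986.04$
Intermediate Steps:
$J = - \frac{90}{109}$ ($J = - 5 \cdot \frac{18}{109} = - 5 \cdot 18 \cdot \frac{1}{109} = \left(-5\right) \frac{18}{109} = - \frac{90}{109} \approx -0.82569$)
$1543 J - 36 m = 1543 \left(- \frac{90}{109}\right) - -288 = - \frac{138870}{109} + 288 = - \frac{107478}{109}$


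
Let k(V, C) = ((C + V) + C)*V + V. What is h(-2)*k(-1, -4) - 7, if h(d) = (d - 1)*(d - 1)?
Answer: 65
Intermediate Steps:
k(V, C) = V + V*(V + 2*C) (k(V, C) = (V + 2*C)*V + V = V*(V + 2*C) + V = V + V*(V + 2*C))
h(d) = (-1 + d)**2 (h(d) = (-1 + d)*(-1 + d) = (-1 + d)**2)
h(-2)*k(-1, -4) - 7 = (-1 - 2)**2*(-(1 - 1 + 2*(-4))) - 7 = (-3)**2*(-(1 - 1 - 8)) - 7 = 9*(-1*(-8)) - 7 = 9*8 - 7 = 72 - 7 = 65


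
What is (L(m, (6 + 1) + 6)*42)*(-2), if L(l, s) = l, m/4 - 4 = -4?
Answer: 0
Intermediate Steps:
m = 0 (m = 16 + 4*(-4) = 16 - 16 = 0)
(L(m, (6 + 1) + 6)*42)*(-2) = (0*42)*(-2) = 0*(-2) = 0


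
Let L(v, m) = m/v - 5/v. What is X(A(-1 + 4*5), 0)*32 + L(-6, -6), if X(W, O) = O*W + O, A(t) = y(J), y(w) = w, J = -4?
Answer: 11/6 ≈ 1.8333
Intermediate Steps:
L(v, m) = -5/v + m/v
A(t) = -4
X(W, O) = O + O*W
X(A(-1 + 4*5), 0)*32 + L(-6, -6) = (0*(1 - 4))*32 + (-5 - 6)/(-6) = (0*(-3))*32 - ⅙*(-11) = 0*32 + 11/6 = 0 + 11/6 = 11/6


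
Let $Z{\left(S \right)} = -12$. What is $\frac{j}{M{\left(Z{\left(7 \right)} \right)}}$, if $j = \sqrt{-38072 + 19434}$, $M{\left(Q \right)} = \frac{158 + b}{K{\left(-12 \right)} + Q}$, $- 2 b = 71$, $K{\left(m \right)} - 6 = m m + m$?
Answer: $\frac{36 i \sqrt{18638}}{35} \approx 140.42 i$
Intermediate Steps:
$K{\left(m \right)} = 6 + m + m^{2}$ ($K{\left(m \right)} = 6 + \left(m m + m\right) = 6 + \left(m^{2} + m\right) = 6 + \left(m + m^{2}\right) = 6 + m + m^{2}$)
$b = - \frac{71}{2}$ ($b = \left(- \frac{1}{2}\right) 71 = - \frac{71}{2} \approx -35.5$)
$M{\left(Q \right)} = \frac{245}{2 \left(138 + Q\right)}$ ($M{\left(Q \right)} = \frac{158 - \frac{71}{2}}{\left(6 - 12 + \left(-12\right)^{2}\right) + Q} = \frac{245}{2 \left(\left(6 - 12 + 144\right) + Q\right)} = \frac{245}{2 \left(138 + Q\right)}$)
$j = i \sqrt{18638}$ ($j = \sqrt{-18638} = i \sqrt{18638} \approx 136.52 i$)
$\frac{j}{M{\left(Z{\left(7 \right)} \right)}} = \frac{i \sqrt{18638}}{\frac{245}{2} \frac{1}{138 - 12}} = \frac{i \sqrt{18638}}{\frac{245}{2} \cdot \frac{1}{126}} = \frac{i \sqrt{18638}}{\frac{35}{36}} = i \sqrt{18638} \cdot \frac{36}{35} = \frac{36 i \sqrt{18638}}{35}$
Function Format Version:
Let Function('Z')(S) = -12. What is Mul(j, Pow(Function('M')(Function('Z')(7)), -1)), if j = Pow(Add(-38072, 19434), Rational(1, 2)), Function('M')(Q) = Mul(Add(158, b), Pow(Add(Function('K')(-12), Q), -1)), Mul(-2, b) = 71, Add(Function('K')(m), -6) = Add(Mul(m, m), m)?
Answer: Mul(Rational(36, 35), I, Pow(18638, Rational(1, 2))) ≈ Mul(140.42, I)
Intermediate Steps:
Function('K')(m) = Add(6, m, Pow(m, 2)) (Function('K')(m) = Add(6, Add(Mul(m, m), m)) = Add(6, Add(Pow(m, 2), m)) = Add(6, Add(m, Pow(m, 2))) = Add(6, m, Pow(m, 2)))
b = Rational(-71, 2) (b = Mul(Rational(-1, 2), 71) = Rational(-71, 2) ≈ -35.500)
Function('M')(Q) = Mul(Rational(245, 2), Pow(Add(138, Q), -1)) (Function('M')(Q) = Mul(Add(158, Rational(-71, 2)), Pow(Add(Add(6, -12, Pow(-12, 2)), Q), -1)) = Mul(Rational(245, 2), Pow(Add(Add(6, -12, 144), Q), -1)) = Mul(Rational(245, 2), Pow(Add(138, Q), -1)))
j = Mul(I, Pow(18638, Rational(1, 2))) (j = Pow(-18638, Rational(1, 2)) = Mul(I, Pow(18638, Rational(1, 2))) ≈ Mul(136.52, I))
Mul(j, Pow(Function('M')(Function('Z')(7)), -1)) = Mul(Mul(I, Pow(18638, Rational(1, 2))), Pow(Mul(Rational(245, 2), Pow(Add(138, -12), -1)), -1)) = Mul(Mul(I, Pow(18638, Rational(1, 2))), Pow(Mul(Rational(245, 2), Pow(126, -1)), -1)) = Mul(Mul(I, Pow(18638, Rational(1, 2))), Pow(Mul(Rational(245, 2), Rational(1, 126)), -1)) = Mul(Mul(I, Pow(18638, Rational(1, 2))), Pow(Rational(35, 36), -1)) = Mul(Mul(I, Pow(18638, Rational(1, 2))), Rational(36, 35)) = Mul(Rational(36, 35), I, Pow(18638, Rational(1, 2)))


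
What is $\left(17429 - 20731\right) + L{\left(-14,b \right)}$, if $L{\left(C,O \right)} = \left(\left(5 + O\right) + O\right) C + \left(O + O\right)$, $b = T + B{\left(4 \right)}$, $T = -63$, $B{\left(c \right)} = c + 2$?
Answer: $-1890$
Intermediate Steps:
$B{\left(c \right)} = 2 + c$
$b = -57$ ($b = -63 + \left(2 + 4\right) = -63 + 6 = -57$)
$L{\left(C,O \right)} = 2 O + C \left(5 + 2 O\right)$ ($L{\left(C,O \right)} = \left(5 + 2 O\right) C + 2 O = C \left(5 + 2 O\right) + 2 O = 2 O + C \left(5 + 2 O\right)$)
$\left(17429 - 20731\right) + L{\left(-14,b \right)} = \left(17429 - 20731\right) + \left(2 \left(-57\right) + 5 \left(-14\right) + 2 \left(-14\right) \left(-57\right)\right) = \left(17429 - 20731\right) - -1412 = -3302 + 1412 = -1890$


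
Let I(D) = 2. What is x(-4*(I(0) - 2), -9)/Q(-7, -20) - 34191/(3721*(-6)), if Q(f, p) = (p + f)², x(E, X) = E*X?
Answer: 11397/7442 ≈ 1.5314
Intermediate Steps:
Q(f, p) = (f + p)²
x(-4*(I(0) - 2), -9)/Q(-7, -20) - 34191/(3721*(-6)) = (-4*(2 - 2)*(-9))/((-7 - 20)²) - 34191/(3721*(-6)) = (-4*0*(-9))/((-27)²) - 34191/(-22326) = (0*(-9))/729 - 34191*(-1/22326) = 0*(1/729) + 11397/7442 = 0 + 11397/7442 = 11397/7442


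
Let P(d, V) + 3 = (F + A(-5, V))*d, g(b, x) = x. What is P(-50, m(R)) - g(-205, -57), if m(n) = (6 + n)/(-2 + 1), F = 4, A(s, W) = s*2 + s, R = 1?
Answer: 604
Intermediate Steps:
A(s, W) = 3*s (A(s, W) = 2*s + s = 3*s)
m(n) = -6 - n (m(n) = (6 + n)/(-1) = (6 + n)*(-1) = -6 - n)
P(d, V) = -3 - 11*d (P(d, V) = -3 + (4 + 3*(-5))*d = -3 + (4 - 15)*d = -3 - 11*d)
P(-50, m(R)) - g(-205, -57) = (-3 - 11*(-50)) - 1*(-57) = (-3 + 550) + 57 = 547 + 57 = 604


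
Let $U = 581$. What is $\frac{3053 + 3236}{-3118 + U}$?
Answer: $- \frac{6289}{2537} \approx -2.4789$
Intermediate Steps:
$\frac{3053 + 3236}{-3118 + U} = \frac{3053 + 3236}{-3118 + 581} = \frac{6289}{-2537} = 6289 \left(- \frac{1}{2537}\right) = - \frac{6289}{2537}$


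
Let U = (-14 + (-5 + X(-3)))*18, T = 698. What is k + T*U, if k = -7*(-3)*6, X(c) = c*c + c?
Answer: -163206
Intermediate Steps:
X(c) = c + c**2 (X(c) = c**2 + c = c + c**2)
k = 126 (k = 21*6 = 126)
U = -234 (U = (-14 + (-5 - 3*(1 - 3)))*18 = (-14 + (-5 - 3*(-2)))*18 = (-14 + (-5 + 6))*18 = (-14 + 1)*18 = -13*18 = -234)
k + T*U = 126 + 698*(-234) = 126 - 163332 = -163206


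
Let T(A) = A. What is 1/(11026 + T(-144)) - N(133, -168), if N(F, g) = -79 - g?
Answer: -968497/10882 ≈ -89.000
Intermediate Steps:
1/(11026 + T(-144)) - N(133, -168) = 1/(11026 - 144) - (-79 - 1*(-168)) = 1/10882 - (-79 + 168) = 1/10882 - 1*89 = 1/10882 - 89 = -968497/10882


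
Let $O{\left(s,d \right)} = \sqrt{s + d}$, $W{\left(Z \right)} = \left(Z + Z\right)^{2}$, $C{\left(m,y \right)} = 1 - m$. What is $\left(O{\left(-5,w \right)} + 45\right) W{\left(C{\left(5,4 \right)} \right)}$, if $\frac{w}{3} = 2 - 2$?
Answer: $2880 + 64 i \sqrt{5} \approx 2880.0 + 143.11 i$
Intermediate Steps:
$W{\left(Z \right)} = 4 Z^{2}$ ($W{\left(Z \right)} = \left(2 Z\right)^{2} = 4 Z^{2}$)
$w = 0$ ($w = 3 \left(2 - 2\right) = 3 \cdot 0 = 0$)
$O{\left(s,d \right)} = \sqrt{d + s}$
$\left(O{\left(-5,w \right)} + 45\right) W{\left(C{\left(5,4 \right)} \right)} = \left(\sqrt{0 - 5} + 45\right) 4 \left(1 - 5\right)^{2} = \left(\sqrt{-5} + 45\right) 4 \left(1 - 5\right)^{2} = \left(i \sqrt{5} + 45\right) 4 \left(-4\right)^{2} = \left(45 + i \sqrt{5}\right) 4 \cdot 16 = \left(45 + i \sqrt{5}\right) 64 = 2880 + 64 i \sqrt{5}$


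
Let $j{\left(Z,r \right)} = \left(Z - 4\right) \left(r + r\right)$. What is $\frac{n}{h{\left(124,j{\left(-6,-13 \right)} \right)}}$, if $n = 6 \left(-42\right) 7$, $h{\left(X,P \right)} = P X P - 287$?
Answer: $- \frac{1764}{8382113} \approx -0.00021045$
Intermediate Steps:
$j{\left(Z,r \right)} = 2 r \left(-4 + Z\right)$ ($j{\left(Z,r \right)} = \left(-4 + Z\right) 2 r = 2 r \left(-4 + Z\right)$)
$h{\left(X,P \right)} = -287 + X P^{2}$ ($h{\left(X,P \right)} = X P^{2} - 287 = -287 + X P^{2}$)
$n = -1764$ ($n = \left(-252\right) 7 = -1764$)
$\frac{n}{h{\left(124,j{\left(-6,-13 \right)} \right)}} = - \frac{1764}{-287 + 124 \left(2 \left(-13\right) \left(-4 - 6\right)\right)^{2}} = - \frac{1764}{-287 + 124 \left(2 \left(-13\right) \left(-10\right)\right)^{2}} = - \frac{1764}{-287 + 124 \cdot 260^{2}} = - \frac{1764}{-287 + 124 \cdot 67600} = - \frac{1764}{-287 + 8382400} = - \frac{1764}{8382113}$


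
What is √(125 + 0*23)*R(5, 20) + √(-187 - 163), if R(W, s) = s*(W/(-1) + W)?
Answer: 5*I*√14 ≈ 18.708*I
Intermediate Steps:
R(W, s) = 0 (R(W, s) = s*(W*(-1) + W) = s*(-W + W) = s*0 = 0)
√(125 + 0*23)*R(5, 20) + √(-187 - 163) = √(125 + 0*23)*0 + √(-187 - 163) = √(125 + 0)*0 + √(-350) = √125*0 + 5*I*√14 = (5*√5)*0 + 5*I*√14 = 0 + 5*I*√14 = 5*I*√14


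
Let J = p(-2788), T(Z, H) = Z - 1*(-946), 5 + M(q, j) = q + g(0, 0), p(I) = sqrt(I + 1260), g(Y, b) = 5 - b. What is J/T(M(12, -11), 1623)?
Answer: I*sqrt(382)/479 ≈ 0.040803*I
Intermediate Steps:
p(I) = sqrt(1260 + I)
M(q, j) = q (M(q, j) = -5 + (q + (5 - 1*0)) = -5 + (q + (5 + 0)) = -5 + (q + 5) = -5 + (5 + q) = q)
T(Z, H) = 946 + Z (T(Z, H) = Z + 946 = 946 + Z)
J = 2*I*sqrt(382) (J = sqrt(1260 - 2788) = sqrt(-1528) = 2*I*sqrt(382) ≈ 39.09*I)
J/T(M(12, -11), 1623) = (2*I*sqrt(382))/(946 + 12) = (2*I*sqrt(382))/958 = (2*I*sqrt(382))*(1/958) = I*sqrt(382)/479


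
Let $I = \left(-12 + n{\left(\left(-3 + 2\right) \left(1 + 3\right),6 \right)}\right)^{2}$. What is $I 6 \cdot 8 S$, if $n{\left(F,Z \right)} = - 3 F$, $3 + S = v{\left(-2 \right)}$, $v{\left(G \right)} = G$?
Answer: $0$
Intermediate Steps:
$S = -5$ ($S = -3 - 2 = -5$)
$I = 0$ ($I = \left(-12 - 3 \left(-3 + 2\right) \left(1 + 3\right)\right)^{2} = \left(-12 - 3 \left(\left(-1\right) 4\right)\right)^{2} = \left(-12 - -12\right)^{2} = \left(-12 + 12\right)^{2} = 0^{2} = 0$)
$I 6 \cdot 8 S = 0 \cdot 6 \cdot 8 \left(-5\right) = 0 \cdot 48 \left(-5\right) = 0 \left(-240\right) = 0$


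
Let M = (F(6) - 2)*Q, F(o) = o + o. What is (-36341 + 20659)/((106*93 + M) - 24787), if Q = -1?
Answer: 15682/14939 ≈ 1.0497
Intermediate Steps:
F(o) = 2*o
M = -10 (M = (2*6 - 2)*(-1) = (12 - 2)*(-1) = 10*(-1) = -10)
(-36341 + 20659)/((106*93 + M) - 24787) = (-36341 + 20659)/((106*93 - 10) - 24787) = -15682/((9858 - 10) - 24787) = -15682/(9848 - 24787) = -15682/(-14939) = -15682*(-1/14939) = 15682/14939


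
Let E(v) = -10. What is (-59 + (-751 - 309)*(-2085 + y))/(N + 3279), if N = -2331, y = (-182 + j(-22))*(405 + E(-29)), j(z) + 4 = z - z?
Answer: 80088241/948 ≈ 84481.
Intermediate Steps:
j(z) = -4 (j(z) = -4 + (z - z) = -4 + 0 = -4)
y = -73470 (y = (-182 - 4)*(405 - 10) = -186*395 = -73470)
(-59 + (-751 - 309)*(-2085 + y))/(N + 3279) = (-59 + (-751 - 309)*(-2085 - 73470))/(-2331 + 3279) = (-59 - 1060*(-75555))/948 = (-59 + 80088300)*(1/948) = 80088241*(1/948) = 80088241/948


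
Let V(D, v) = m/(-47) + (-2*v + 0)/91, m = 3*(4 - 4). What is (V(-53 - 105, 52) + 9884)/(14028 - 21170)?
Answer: -34590/24997 ≈ -1.3838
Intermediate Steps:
m = 0 (m = 3*0 = 0)
V(D, v) = -2*v/91 (V(D, v) = 0/(-47) + (-2*v + 0)/91 = 0*(-1/47) - 2*v*(1/91) = 0 - 2*v/91 = -2*v/91)
(V(-53 - 105, 52) + 9884)/(14028 - 21170) = (-2/91*52 + 9884)/(14028 - 21170) = (-8/7 + 9884)/(-7142) = (69180/7)*(-1/7142) = -34590/24997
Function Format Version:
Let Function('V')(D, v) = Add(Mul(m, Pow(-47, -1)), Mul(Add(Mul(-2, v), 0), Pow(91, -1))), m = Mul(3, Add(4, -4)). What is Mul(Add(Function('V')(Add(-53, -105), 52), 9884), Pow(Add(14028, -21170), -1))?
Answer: Rational(-34590, 24997) ≈ -1.3838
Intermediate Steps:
m = 0 (m = Mul(3, 0) = 0)
Function('V')(D, v) = Mul(Rational(-2, 91), v) (Function('V')(D, v) = Add(Mul(0, Pow(-47, -1)), Mul(Add(Mul(-2, v), 0), Pow(91, -1))) = Add(Mul(0, Rational(-1, 47)), Mul(Mul(-2, v), Rational(1, 91))) = Add(0, Mul(Rational(-2, 91), v)) = Mul(Rational(-2, 91), v))
Mul(Add(Function('V')(Add(-53, -105), 52), 9884), Pow(Add(14028, -21170), -1)) = Mul(Add(Mul(Rational(-2, 91), 52), 9884), Pow(Add(14028, -21170), -1)) = Mul(Add(Rational(-8, 7), 9884), Pow(-7142, -1)) = Mul(Rational(69180, 7), Rational(-1, 7142)) = Rational(-34590, 24997)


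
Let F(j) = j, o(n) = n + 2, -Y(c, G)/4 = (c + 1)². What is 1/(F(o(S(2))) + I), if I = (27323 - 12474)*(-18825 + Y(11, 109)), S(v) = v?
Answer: -1/288085445 ≈ -3.4712e-9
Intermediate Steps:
Y(c, G) = -4*(1 + c)² (Y(c, G) = -4*(c + 1)² = -4*(1 + c)²)
o(n) = 2 + n
I = -288085449 (I = (27323 - 12474)*(-18825 - 4*(1 + 11)²) = 14849*(-18825 - 4*12²) = 14849*(-18825 - 4*144) = 14849*(-18825 - 576) = 14849*(-19401) = -288085449)
1/(F(o(S(2))) + I) = 1/((2 + 2) - 288085449) = 1/(4 - 288085449) = 1/(-288085445) = -1/288085445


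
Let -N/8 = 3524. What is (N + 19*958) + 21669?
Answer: 11679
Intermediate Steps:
N = -28192 (N = -8*3524 = -28192)
(N + 19*958) + 21669 = (-28192 + 19*958) + 21669 = (-28192 + 18202) + 21669 = -9990 + 21669 = 11679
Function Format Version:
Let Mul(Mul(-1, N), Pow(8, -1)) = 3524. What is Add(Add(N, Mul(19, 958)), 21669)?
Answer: 11679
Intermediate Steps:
N = -28192 (N = Mul(-8, 3524) = -28192)
Add(Add(N, Mul(19, 958)), 21669) = Add(Add(-28192, Mul(19, 958)), 21669) = Add(Add(-28192, 18202), 21669) = Add(-9990, 21669) = 11679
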